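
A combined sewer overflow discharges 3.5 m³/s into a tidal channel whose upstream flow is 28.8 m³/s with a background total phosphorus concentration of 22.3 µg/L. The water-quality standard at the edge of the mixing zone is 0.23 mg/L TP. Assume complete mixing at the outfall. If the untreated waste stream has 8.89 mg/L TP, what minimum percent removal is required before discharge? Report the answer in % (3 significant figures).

22.3 µg/L = 0.0223 mg/L.
Mass balance: 0.23·32.3 = 3.5·Cₑ + 28.8·0.0223.
Cₑ = (7.429 − 0.6422) / 3.5 = 1.939 mg/L.
Required removal = 1 − 1.939/8.89 = 78.19 %.

78.2 %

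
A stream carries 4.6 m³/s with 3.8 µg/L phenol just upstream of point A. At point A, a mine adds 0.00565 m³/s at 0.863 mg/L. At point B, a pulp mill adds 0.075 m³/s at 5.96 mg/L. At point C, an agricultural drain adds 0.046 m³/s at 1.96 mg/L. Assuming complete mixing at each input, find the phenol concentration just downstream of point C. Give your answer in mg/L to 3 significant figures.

3.8 µg/L = 0.0038 mg/L.
After input A: C = (4.6·0.0038 + 0.00565·0.863) / 4.606 = 0.004854 mg/L.
After input B: C = (4.606·0.004854 + 0.075·5.96) / 4.681 = 0.1003 mg/L.
After input C: C = (4.681·0.1003 + 0.046·1.96) / 4.727 = 0.1184 mg/L.

0.118 mg/L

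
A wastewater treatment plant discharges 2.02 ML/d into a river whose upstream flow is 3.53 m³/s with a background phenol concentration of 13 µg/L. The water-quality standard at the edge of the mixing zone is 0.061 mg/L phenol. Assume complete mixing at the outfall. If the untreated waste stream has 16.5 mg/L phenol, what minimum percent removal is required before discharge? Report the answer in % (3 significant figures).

2.02 ML/d = 0.02338 m³/s.
13 µg/L = 0.013 mg/L.
Mass balance: 0.061·3.553 = 0.02338·Cₑ + 3.53·0.013.
Cₑ = (0.2168 − 0.04589) / 0.02338 = 7.308 mg/L.
Required removal = 1 − 7.308/16.5 = 55.71 %.

55.7 %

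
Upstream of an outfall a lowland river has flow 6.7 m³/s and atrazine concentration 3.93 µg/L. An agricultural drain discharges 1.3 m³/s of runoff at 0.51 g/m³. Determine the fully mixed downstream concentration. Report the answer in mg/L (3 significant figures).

3.93 µg/L = 0.00393 mg/L.
Flow-weighted mixing gives C = (1.3·0.51 + 6.7·0.00393) / (1.3 + 6.7) = 0.6893/8 = 0.08617 mg/L.

0.0862 mg/L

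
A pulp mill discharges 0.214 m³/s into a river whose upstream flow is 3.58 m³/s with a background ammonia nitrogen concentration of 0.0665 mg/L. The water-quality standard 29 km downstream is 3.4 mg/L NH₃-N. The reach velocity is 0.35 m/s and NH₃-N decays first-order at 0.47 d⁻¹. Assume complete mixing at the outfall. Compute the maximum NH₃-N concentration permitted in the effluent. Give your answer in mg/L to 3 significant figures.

Travel time to the compliance point: t = 2.9e+04/0.35 = 8.286e+04 s = 0.959 d; decay factor exp(−0.47·0.959) = 0.6372.
So the concentration just after mixing may be at most 3.4/0.6372 = 5.336 mg/L.
Mass balance: 5.336·3.794 = 0.214·Cₑ + 3.58·0.0665.
Cₑ = (20.25 − 0.2381) / 0.214 = 93.49 mg/L.

93.5 mg/L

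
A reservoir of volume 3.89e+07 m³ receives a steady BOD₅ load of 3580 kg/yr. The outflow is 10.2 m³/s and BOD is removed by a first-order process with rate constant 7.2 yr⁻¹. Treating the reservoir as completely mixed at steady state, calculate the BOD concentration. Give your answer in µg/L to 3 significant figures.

Outflow Q = 10.2 m³/s × 3.156e+07 s/yr = 3.219e+08 m³/yr.
Steady-state CSTR mass balance: W = Q·C + k·V·C, so C = W/(Q + kV).
Q + kV = 3.219e+08 + 7.2·3.89e+07 = 6.02e+08 m³/yr.
C = 3580/6.02e+08 = 5.947e-06 kg/m³ = 0.005947 mg/L = 5.947 µg/L.

5.95 µg/L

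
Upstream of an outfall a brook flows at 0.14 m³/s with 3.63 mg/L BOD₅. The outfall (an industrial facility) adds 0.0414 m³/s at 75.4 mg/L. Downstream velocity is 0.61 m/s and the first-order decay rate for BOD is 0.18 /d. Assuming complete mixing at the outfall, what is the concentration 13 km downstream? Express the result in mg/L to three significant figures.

After complete mixing, C₀ = (0.0414·75.4 + 0.14·3.63) / 0.1814 = 20.01 mg/L.
Travel time t = 1.3e+04 m / 0.61 m/s = 2.131e+04 s = 0.2467 d.
C = 20.01·exp(−0.18·0.2467) = 20.01·0.9566 = 19.14 mg/L.

19.1 mg/L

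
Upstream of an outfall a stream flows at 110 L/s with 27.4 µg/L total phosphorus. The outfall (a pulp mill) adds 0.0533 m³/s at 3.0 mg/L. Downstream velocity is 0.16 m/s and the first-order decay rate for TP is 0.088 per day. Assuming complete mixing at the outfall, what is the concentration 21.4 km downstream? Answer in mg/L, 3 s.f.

0.871 mg/L

110 L/s = 0.11 m³/s.
27.4 µg/L = 0.0274 mg/L.
After complete mixing, C₀ = (0.0533·3 + 0.11·0.0274) / 0.1633 = 0.9976 mg/L.
Travel time t = 2.14e+04 m / 0.16 m/s = 1.338e+05 s = 1.548 d.
C = 0.9976·exp(−0.088·1.548) = 0.9976·0.8726 = 0.8706 mg/L.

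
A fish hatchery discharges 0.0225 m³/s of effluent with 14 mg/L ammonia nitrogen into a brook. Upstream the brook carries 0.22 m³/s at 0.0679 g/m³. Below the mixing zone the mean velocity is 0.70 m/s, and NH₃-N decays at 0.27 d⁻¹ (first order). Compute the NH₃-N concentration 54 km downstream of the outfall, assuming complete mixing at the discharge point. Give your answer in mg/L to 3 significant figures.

After complete mixing, C₀ = (0.0225·14 + 0.22·0.0679) / 0.2425 = 1.361 mg/L.
Travel time t = 5.4e+04 m / 0.70 m/s = 7.714e+04 s = 0.8929 d.
C = 1.361·exp(−0.27·0.8929) = 1.361·0.7858 = 1.069 mg/L.

1.07 mg/L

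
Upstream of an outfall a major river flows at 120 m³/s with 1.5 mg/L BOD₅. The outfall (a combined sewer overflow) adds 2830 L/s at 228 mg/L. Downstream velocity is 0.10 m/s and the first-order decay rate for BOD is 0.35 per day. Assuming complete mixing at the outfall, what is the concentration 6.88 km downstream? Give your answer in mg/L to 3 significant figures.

5.08 mg/L

2830 L/s = 2.83 m³/s.
After complete mixing, C₀ = (2.83·228 + 120·1.5) / 122.8 = 6.719 mg/L.
Travel time t = 6880 m / 0.10 m/s = 6.88e+04 s = 0.7963 d.
C = 6.719·exp(−0.35·0.7963) = 6.719·0.7568 = 5.084 mg/L.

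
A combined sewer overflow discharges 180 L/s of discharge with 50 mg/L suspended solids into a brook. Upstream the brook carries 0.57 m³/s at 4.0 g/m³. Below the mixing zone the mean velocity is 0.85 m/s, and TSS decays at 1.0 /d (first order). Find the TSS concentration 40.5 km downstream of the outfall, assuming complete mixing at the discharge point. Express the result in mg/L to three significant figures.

8.66 mg/L

180 L/s = 0.18 m³/s.
After complete mixing, C₀ = (0.18·50 + 0.57·4) / 0.75 = 15.04 mg/L.
Travel time t = 4.05e+04 m / 0.85 m/s = 4.765e+04 s = 0.5515 d.
C = 15.04·exp(−1.0·0.5515) = 15.04·0.5761 = 8.665 mg/L.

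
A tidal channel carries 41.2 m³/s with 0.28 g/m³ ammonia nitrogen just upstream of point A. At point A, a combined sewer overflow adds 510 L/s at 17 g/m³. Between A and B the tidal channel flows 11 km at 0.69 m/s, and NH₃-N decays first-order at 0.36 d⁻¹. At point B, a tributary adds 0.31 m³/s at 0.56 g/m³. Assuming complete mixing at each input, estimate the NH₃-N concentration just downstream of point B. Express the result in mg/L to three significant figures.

510 L/s = 0.51 m³/s.
After input A: C = (41.2·0.28 + 0.51·17) / 41.71 = 0.4844 mg/L.
Over the 11 km reach to input B (t = 1.594e+04 s = 0.1845 d), decay gives C = 0.4844·exp(−0.36·0.1845) = 0.4533 mg/L.
After input B: C = (41.71·0.4533 + 0.31·0.56) / 42.02 = 0.4541 mg/L.

0.454 mg/L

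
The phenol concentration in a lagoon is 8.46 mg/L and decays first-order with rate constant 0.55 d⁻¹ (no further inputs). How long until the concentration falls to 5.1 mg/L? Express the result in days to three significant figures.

0.920 d

t = ln(C₀/C)/k = ln(8.46/5.1)/0.55 = 0.5061/0.55 = 0.9202 d.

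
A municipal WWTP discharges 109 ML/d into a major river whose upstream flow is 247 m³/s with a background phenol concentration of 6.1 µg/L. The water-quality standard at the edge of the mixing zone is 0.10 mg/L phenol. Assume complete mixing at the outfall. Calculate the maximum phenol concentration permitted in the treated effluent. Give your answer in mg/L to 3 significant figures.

109 ML/d = 1.262 m³/s.
6.1 µg/L = 0.0061 mg/L.
Mass balance: 0.1·248.3 = 1.262·Cₑ + 247·0.0061.
Cₑ = (24.83 − 1.507) / 1.262 = 18.48 mg/L.

18.5 mg/L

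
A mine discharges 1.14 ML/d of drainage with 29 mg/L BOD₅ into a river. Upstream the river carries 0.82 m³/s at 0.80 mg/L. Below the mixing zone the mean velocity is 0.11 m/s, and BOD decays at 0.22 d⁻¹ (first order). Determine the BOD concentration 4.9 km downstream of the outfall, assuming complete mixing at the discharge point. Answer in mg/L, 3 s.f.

1.14 ML/d = 0.01319 m³/s.
After complete mixing, C₀ = (0.01319·29 + 0.82·0.8) / 0.8332 = 1.247 mg/L.
Travel time t = 4900 m / 0.11 m/s = 4.455e+04 s = 0.5156 d.
C = 1.247·exp(−0.22·0.5156) = 1.247·0.8928 = 1.113 mg/L.

1.11 mg/L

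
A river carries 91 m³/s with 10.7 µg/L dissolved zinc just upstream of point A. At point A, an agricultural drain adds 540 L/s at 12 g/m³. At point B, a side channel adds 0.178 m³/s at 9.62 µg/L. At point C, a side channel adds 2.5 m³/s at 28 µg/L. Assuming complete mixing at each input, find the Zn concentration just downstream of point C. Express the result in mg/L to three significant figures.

10.7 µg/L = 0.0107 mg/L.
540 L/s = 0.54 m³/s.
After input A: C = (91·0.0107 + 0.54·12) / 91.54 = 0.08143 mg/L.
9.62 µg/L = 0.00962 mg/L.
After input B: C = (91.54·0.08143 + 0.178·0.00962) / 91.72 = 0.08129 mg/L.
28 µg/L = 0.028 mg/L.
After input C: C = (91.72·0.08129 + 2.5·0.028) / 94.22 = 0.07987 mg/L.

0.0799 mg/L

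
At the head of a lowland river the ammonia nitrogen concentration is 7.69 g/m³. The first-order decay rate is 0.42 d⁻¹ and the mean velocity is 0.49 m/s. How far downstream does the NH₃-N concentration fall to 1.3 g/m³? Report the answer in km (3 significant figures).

From C = C₀·e^(−kt), t = ln(C₀/C)/k = ln(7.69/1.3)/0.42 = 1.778/0.42 = 4.232 d.
Distance = v·t = 0.49 m/s × 3.657e+05 s = 1.792e+05 m = 179.2 km.

179 km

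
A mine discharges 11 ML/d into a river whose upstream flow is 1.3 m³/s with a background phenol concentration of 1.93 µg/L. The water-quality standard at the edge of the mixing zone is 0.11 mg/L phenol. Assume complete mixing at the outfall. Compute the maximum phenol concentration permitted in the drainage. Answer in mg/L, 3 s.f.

1.21 mg/L

11 ML/d = 0.1273 m³/s.
1.93 µg/L = 0.00193 mg/L.
Mass balance: 0.11·1.427 = 0.1273·Cₑ + 1.3·0.00193.
Cₑ = (0.157 − 0.002509) / 0.1273 = 1.213 mg/L.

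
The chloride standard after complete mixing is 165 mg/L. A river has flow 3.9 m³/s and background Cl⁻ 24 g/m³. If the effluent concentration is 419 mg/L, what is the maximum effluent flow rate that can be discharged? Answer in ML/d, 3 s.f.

187 ML/d

Mass balance at complete mixing: C_std·(Q_w + Q_r) = Q_w·C_e + Q_r·C_b.
Rearranging, Q_w = Q_r·(C_std − C_b)/(C_e − C_std) = 3.9·(165 − 24) / (419 − 165) = 2.165 m³/s.
= 187.1 ML/d.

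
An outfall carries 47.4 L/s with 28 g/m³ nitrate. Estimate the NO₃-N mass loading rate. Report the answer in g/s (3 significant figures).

1.33 g/s

47.4 L/s = 0.0474 m³/s.
Mass flux = Q·C = 0.0474 m³/s × 28 g/m³ = 1.327 g/s.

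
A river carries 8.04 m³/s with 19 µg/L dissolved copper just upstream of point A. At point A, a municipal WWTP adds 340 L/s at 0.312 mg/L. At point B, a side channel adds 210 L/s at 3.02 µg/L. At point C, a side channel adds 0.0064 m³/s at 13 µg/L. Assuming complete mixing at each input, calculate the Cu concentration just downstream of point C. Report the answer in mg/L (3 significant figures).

0.0302 mg/L

19 µg/L = 0.019 mg/L.
340 L/s = 0.34 m³/s.
After input A: C = (8.04·0.019 + 0.34·0.312) / 8.38 = 0.03089 mg/L.
210 L/s = 0.21 m³/s.
3.02 µg/L = 0.00302 mg/L.
After input B: C = (8.38·0.03089 + 0.21·0.00302) / 8.59 = 0.03021 mg/L.
13 µg/L = 0.013 mg/L.
After input C: C = (8.59·0.03021 + 0.0064·0.013) / 8.596 = 0.03019 mg/L.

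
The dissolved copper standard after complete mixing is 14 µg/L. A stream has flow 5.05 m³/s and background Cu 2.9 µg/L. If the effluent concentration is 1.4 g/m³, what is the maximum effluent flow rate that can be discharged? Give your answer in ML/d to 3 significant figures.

3.49 ML/d

2.9 µg/L = 0.0029 mg/L.
14 µg/L = 0.014 mg/L.
Mass balance at complete mixing: C_std·(Q_w + Q_r) = Q_w·C_e + Q_r·C_b.
Rearranging, Q_w = Q_r·(C_std − C_b)/(C_e − C_std) = 5.05·(0.014 − 0.0029) / (1.4 − 0.014) = 0.04044 m³/s.
= 3.494 ML/d.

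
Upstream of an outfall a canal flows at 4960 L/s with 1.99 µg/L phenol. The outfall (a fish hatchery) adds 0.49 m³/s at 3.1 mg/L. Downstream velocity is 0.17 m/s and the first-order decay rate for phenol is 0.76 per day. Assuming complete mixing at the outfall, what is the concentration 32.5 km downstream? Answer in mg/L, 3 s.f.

0.0522 mg/L

4960 L/s = 4.96 m³/s.
1.99 µg/L = 0.00199 mg/L.
After complete mixing, C₀ = (0.49·3.1 + 4.96·0.00199) / 5.45 = 0.2805 mg/L.
Travel time t = 3.25e+04 m / 0.17 m/s = 1.912e+05 s = 2.213 d.
C = 0.2805·exp(−0.76·2.213) = 0.2805·0.1861 = 0.0522 mg/L.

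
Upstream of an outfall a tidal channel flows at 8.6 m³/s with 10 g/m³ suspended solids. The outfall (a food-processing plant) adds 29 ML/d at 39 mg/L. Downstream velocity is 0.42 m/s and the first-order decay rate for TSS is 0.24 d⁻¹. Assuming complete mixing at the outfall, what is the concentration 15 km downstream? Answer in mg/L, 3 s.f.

10.0 mg/L

29 ML/d = 0.3356 m³/s.
After complete mixing, C₀ = (0.3356·39 + 8.6·10) / 8.936 = 11.09 mg/L.
Travel time t = 1.5e+04 m / 0.42 m/s = 3.571e+04 s = 0.4134 d.
C = 11.09·exp(−0.24·0.4134) = 11.09·0.9056 = 10.04 mg/L.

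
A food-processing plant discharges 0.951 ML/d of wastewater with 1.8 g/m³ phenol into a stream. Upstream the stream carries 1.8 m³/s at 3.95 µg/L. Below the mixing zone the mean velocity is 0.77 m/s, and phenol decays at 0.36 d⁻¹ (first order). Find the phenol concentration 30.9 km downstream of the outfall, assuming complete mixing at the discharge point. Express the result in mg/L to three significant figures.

0.951 ML/d = 0.01101 m³/s.
3.95 µg/L = 0.00395 mg/L.
After complete mixing, C₀ = (0.01101·1.8 + 1.8·0.00395) / 1.811 = 0.01487 mg/L.
Travel time t = 3.09e+04 m / 0.77 m/s = 4.013e+04 s = 0.4645 d.
C = 0.01487·exp(−0.36·0.4645) = 0.01487·0.846 = 0.01258 mg/L.

0.0126 mg/L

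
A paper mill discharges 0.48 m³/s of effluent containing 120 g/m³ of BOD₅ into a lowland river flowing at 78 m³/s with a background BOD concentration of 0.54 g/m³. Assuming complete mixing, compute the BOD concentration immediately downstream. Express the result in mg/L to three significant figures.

Flow-weighted mixing gives C = (0.48·120 + 78·0.54) / (0.48 + 78) = 99.72/78.48 = 1.271 mg/L.

1.27 mg/L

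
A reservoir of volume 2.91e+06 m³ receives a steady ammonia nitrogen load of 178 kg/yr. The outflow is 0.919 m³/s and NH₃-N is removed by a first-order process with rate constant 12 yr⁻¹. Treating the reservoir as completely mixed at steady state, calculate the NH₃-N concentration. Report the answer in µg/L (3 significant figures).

2.78 µg/L

Outflow Q = 0.919 m³/s × 3.156e+07 s/yr = 2.9e+07 m³/yr.
Steady-state CSTR mass balance: W = Q·C + k·V·C, so C = W/(Q + kV).
Q + kV = 2.9e+07 + 12·2.91e+06 = 6.392e+07 m³/yr.
C = 178/6.392e+07 = 2.785e-06 kg/m³ = 0.002785 mg/L = 2.785 µg/L.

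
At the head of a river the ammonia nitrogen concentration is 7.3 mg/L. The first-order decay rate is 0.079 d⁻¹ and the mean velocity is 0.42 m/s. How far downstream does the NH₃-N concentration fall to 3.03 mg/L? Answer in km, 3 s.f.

404 km

From C = C₀·e^(−kt), t = ln(C₀/C)/k = ln(7.3/3.03)/0.079 = 0.8793/0.079 = 11.13 d.
Distance = v·t = 0.42 m/s × 9.617e+05 s = 4.039e+05 m = 403.9 km.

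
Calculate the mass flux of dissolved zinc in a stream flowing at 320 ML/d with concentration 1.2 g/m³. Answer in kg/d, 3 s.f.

320 ML/d = 3.704 m³/s.
Mass flux = Q·C = 3.704 m³/s × 1.2 g/m³ = 4.444 g/s.
= 4.444 g/s × 86.4 = 384 kg/d.

384 kg/d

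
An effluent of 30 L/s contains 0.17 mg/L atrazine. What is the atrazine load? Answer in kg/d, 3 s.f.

30 L/s = 0.03 m³/s.
Mass flux = Q·C = 0.03 m³/s × 0.17 g/m³ = 0.0051 g/s.
= 0.0051 g/s × 86.4 = 0.4406 kg/d.

0.441 kg/d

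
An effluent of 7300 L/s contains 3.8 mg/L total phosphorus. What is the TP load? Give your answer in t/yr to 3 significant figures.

875 t/yr

7300 L/s = 7.3 m³/s.
Mass flux = Q·C = 7.3 m³/s × 3.8 g/m³ = 27.74 g/s.
= 27.74 g/s × 31.56 = 875.4 t/yr.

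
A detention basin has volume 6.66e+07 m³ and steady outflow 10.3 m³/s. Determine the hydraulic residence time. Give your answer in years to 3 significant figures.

0.205 yr

Q = 10.3 m³/s × 3.156e+07 s/yr = 3.25e+08 m³/yr.
Hydraulic residence time τ = V/Q = 6.66e+07/3.25e+08 = 0.2049 yr.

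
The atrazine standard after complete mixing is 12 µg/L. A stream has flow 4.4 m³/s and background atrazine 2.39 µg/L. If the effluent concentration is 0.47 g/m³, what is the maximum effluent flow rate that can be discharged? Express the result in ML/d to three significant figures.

2.39 µg/L = 0.00239 mg/L.
12 µg/L = 0.012 mg/L.
Mass balance at complete mixing: C_std·(Q_w + Q_r) = Q_w·C_e + Q_r·C_b.
Rearranging, Q_w = Q_r·(C_std − C_b)/(C_e − C_std) = 4.4·(0.012 − 0.00239) / (0.47 − 0.012) = 0.09232 m³/s.
= 7.977 ML/d.

7.98 ML/d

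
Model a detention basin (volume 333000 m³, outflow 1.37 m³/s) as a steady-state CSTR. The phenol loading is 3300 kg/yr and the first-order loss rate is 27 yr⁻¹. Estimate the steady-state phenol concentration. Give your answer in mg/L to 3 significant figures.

0.0632 mg/L

Outflow Q = 1.37 m³/s × 3.156e+07 s/yr = 4.323e+07 m³/yr.
Steady-state CSTR mass balance: W = Q·C + k·V·C, so C = W/(Q + kV).
Q + kV = 4.323e+07 + 27·333000 = 5.222e+07 m³/yr.
C = 3300/5.222e+07 = 6.319e-05 kg/m³ = 0.06319 mg/L.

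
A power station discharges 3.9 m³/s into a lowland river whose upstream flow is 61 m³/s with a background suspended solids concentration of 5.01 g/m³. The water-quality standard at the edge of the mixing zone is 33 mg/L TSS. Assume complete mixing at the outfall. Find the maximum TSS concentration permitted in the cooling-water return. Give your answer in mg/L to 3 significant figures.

Mass balance: 33·64.9 = 3.9·Cₑ + 61·5.01.
Cₑ = (2142 − 305.6) / 3.9 = 470.8 mg/L.

471 mg/L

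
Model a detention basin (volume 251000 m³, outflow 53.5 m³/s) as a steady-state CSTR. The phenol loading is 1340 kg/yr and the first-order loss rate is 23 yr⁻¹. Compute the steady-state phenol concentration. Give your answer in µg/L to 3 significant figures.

0.791 µg/L

Outflow Q = 53.5 m³/s × 3.156e+07 s/yr = 1.688e+09 m³/yr.
Steady-state CSTR mass balance: W = Q·C + k·V·C, so C = W/(Q + kV).
Q + kV = 1.688e+09 + 23·251000 = 1.694e+09 m³/yr.
C = 1340/1.694e+09 = 7.91e-07 kg/m³ = 0.000791 mg/L = 0.791 µg/L.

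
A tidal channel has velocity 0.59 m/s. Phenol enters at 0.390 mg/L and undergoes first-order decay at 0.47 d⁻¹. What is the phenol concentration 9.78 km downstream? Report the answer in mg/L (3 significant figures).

Travel time t = 9.78 km / 0.59 m/s = 9780/0.59 = 1.658e+04 s = 0.1919 d.
First-order decay: C = 0.390·exp(−0.47·0.1919) = 0.390·0.9138 = 0.3564 mg/L.

0.356 mg/L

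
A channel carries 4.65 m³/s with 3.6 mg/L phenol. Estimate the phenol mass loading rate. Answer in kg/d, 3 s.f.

1450 kg/d

Mass flux = Q·C = 4.65 m³/s × 3.6 g/m³ = 16.74 g/s.
= 16.74 g/s × 86.4 = 1446 kg/d.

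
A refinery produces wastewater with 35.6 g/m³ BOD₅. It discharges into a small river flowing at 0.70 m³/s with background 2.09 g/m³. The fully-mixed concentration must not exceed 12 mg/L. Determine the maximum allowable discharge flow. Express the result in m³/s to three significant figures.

Mass balance at complete mixing: C_std·(Q_w + Q_r) = Q_w·C_e + Q_r·C_b.
Rearranging, Q_w = Q_r·(C_std − C_b)/(C_e − C_std) = 0.70·(12 − 2.09) / (35.6 − 12) = 0.2939 m³/s.

0.294 m³/s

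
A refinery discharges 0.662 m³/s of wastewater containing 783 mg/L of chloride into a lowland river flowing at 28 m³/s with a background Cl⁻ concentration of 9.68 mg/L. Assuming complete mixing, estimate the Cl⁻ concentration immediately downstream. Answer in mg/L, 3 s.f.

27.5 mg/L

Flow-weighted mixing gives C = (0.662·783 + 28·9.68) / (0.662 + 28) = 789.4/28.66 = 27.54 mg/L.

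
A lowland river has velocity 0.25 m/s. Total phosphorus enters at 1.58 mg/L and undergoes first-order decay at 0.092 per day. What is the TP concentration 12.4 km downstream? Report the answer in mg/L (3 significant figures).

Travel time t = 12.4 km / 0.25 m/s = 1.24e+04/0.25 = 4.96e+04 s = 0.5741 d.
First-order decay: C = 1.58·exp(−0.092·0.5741) = 1.58·0.9486 = 1.499 mg/L.

1.50 mg/L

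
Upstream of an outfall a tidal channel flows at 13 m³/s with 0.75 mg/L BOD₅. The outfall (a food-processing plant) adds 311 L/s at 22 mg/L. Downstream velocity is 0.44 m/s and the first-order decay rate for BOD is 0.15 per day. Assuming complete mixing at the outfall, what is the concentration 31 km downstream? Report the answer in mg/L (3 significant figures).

311 L/s = 0.311 m³/s.
After complete mixing, C₀ = (0.311·22 + 13·0.75) / 13.31 = 1.246 mg/L.
Travel time t = 3.1e+04 m / 0.44 m/s = 7.045e+04 s = 0.8154 d.
C = 1.246·exp(−0.15·0.8154) = 1.246·0.8849 = 1.103 mg/L.

1.10 mg/L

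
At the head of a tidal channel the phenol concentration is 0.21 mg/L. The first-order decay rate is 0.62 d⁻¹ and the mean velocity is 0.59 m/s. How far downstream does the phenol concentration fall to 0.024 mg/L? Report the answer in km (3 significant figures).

178 km

From C = C₀·e^(−kt), t = ln(C₀/C)/k = ln(0.21/0.024)/0.62 = 2.169/0.62 = 3.498 d.
Distance = v·t = 0.59 m/s × 3.023e+05 s = 1.783e+05 m = 178.3 km.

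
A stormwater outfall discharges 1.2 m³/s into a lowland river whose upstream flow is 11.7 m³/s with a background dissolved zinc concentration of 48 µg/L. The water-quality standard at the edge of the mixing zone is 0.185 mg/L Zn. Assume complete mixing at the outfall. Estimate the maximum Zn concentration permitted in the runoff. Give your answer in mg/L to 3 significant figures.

1.52 mg/L

48 µg/L = 0.048 mg/L.
Mass balance: 0.185·12.9 = 1.2·Cₑ + 11.7·0.048.
Cₑ = (2.386 − 0.5616) / 1.2 = 1.521 mg/L.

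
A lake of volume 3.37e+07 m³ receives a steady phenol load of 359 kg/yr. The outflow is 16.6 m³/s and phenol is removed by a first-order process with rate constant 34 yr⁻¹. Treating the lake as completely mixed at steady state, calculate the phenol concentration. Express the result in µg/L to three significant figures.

0.215 µg/L

Outflow Q = 16.6 m³/s × 3.156e+07 s/yr = 5.239e+08 m³/yr.
Steady-state CSTR mass balance: W = Q·C + k·V·C, so C = W/(Q + kV).
Q + kV = 5.239e+08 + 34·3.37e+07 = 1.67e+09 m³/yr.
C = 359/1.67e+09 = 2.15e-07 kg/m³ = 0.000215 mg/L = 0.215 µg/L.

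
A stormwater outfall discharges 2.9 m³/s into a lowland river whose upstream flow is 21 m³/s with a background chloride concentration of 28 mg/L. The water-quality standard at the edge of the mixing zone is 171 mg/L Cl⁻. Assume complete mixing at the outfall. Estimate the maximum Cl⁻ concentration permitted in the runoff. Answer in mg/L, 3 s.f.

1210 mg/L

Mass balance: 171·23.9 = 2.9·Cₑ + 21·28.
Cₑ = (4087 − 588) / 2.9 = 1207 mg/L.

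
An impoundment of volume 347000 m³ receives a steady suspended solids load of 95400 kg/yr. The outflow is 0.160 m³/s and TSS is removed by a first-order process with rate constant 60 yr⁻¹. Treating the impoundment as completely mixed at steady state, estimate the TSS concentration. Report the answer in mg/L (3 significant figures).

Outflow Q = 0.160 m³/s × 3.156e+07 s/yr = 5.049e+06 m³/yr.
Steady-state CSTR mass balance: W = Q·C + k·V·C, so C = W/(Q + kV).
Q + kV = 5.049e+06 + 60·347000 = 2.587e+07 m³/yr.
C = 95400/2.587e+07 = 0.003688 kg/m³ = 3.688 mg/L.

3.69 mg/L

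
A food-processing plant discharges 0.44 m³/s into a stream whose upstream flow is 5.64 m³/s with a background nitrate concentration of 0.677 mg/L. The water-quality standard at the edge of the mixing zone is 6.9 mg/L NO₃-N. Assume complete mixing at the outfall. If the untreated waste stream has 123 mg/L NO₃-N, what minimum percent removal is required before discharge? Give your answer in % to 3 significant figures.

Mass balance: 6.9·6.08 = 0.44·Cₑ + 5.64·0.677.
Cₑ = (41.95 − 3.818) / 0.44 = 86.67 mg/L.
Required removal = 1 − 86.67/123 = 29.54 %.

29.5 %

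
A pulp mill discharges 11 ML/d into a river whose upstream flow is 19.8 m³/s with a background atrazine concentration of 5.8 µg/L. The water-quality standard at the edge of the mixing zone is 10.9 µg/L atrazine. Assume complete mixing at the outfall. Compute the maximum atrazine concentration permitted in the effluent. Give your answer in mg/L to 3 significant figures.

11 ML/d = 0.1273 m³/s.
5.8 µg/L = 0.0058 mg/L.
10.9 µg/L = 0.0109 mg/L.
Mass balance: 0.0109·19.93 = 0.1273·Cₑ + 19.8·0.0058.
Cₑ = (0.2172 − 0.1148) / 0.1273 = 0.8041 mg/L.

0.804 mg/L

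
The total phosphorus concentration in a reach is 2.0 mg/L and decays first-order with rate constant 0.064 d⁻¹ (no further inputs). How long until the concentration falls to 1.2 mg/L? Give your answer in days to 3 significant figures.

t = ln(C₀/C)/k = ln(2.0/1.2)/0.064 = 0.5108/0.064 = 7.982 d.

7.98 d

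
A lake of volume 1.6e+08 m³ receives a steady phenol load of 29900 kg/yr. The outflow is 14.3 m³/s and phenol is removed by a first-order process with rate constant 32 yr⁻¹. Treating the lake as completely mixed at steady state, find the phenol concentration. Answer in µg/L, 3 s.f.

5.37 µg/L

Outflow Q = 14.3 m³/s × 3.156e+07 s/yr = 4.513e+08 m³/yr.
Steady-state CSTR mass balance: W = Q·C + k·V·C, so C = W/(Q + kV).
Q + kV = 4.513e+08 + 32·1.6e+08 = 5.571e+09 m³/yr.
C = 29900/5.571e+09 = 5.367e-06 kg/m³ = 0.005367 mg/L = 5.367 µg/L.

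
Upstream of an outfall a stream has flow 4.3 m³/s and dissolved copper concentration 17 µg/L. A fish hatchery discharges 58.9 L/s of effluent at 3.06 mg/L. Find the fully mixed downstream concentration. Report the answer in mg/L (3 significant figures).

58.9 L/s = 0.0589 m³/s.
17 µg/L = 0.017 mg/L.
Conservation of mass across the mixing zone: C = (0.0589·3.06 + 4.3·0.017) / (0.0589 + 4.3) = 0.2533/4.359 = 0.05812 mg/L.

0.0581 mg/L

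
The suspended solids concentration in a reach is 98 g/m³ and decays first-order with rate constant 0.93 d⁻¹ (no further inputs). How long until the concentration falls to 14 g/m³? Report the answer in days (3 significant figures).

2.09 d

t = ln(C₀/C)/k = ln(98/14)/0.93 = 1.946/0.93 = 2.092 d.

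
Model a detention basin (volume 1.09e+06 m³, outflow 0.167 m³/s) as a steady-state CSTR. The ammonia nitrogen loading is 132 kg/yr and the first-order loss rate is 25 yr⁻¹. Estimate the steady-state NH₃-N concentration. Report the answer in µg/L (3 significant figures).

4.06 µg/L

Outflow Q = 0.167 m³/s × 3.156e+07 s/yr = 5.27e+06 m³/yr.
Steady-state CSTR mass balance: W = Q·C + k·V·C, so C = W/(Q + kV).
Q + kV = 5.27e+06 + 25·1.09e+06 = 3.252e+07 m³/yr.
C = 132/3.252e+07 = 4.059e-06 kg/m³ = 0.004059 mg/L = 4.059 µg/L.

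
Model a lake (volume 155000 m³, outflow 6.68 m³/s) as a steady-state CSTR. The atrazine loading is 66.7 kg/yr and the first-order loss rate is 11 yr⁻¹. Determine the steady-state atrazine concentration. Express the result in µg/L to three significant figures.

Outflow Q = 6.68 m³/s × 3.156e+07 s/yr = 2.108e+08 m³/yr.
Steady-state CSTR mass balance: W = Q·C + k·V·C, so C = W/(Q + kV).
Q + kV = 2.108e+08 + 11·155000 = 2.125e+08 m³/yr.
C = 66.7/2.125e+08 = 3.139e-07 kg/m³ = 0.0003139 mg/L = 0.3139 µg/L.

0.314 µg/L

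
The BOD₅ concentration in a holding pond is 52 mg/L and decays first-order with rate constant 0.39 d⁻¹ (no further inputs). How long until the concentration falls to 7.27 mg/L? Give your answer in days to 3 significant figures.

t = ln(C₀/C)/k = ln(52/7.27)/0.39 = 1.967/0.39 = 5.045 d.

5.04 d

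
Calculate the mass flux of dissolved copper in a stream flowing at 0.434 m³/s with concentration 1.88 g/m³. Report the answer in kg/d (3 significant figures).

Mass flux = Q·C = 0.434 m³/s × 1.88 g/m³ = 0.8159 g/s.
= 0.8159 g/s × 86.4 = 70.5 kg/d.

70.5 kg/d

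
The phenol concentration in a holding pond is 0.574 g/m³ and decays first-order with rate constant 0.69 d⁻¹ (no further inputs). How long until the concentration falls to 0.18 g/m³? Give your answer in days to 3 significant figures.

t = ln(C₀/C)/k = ln(0.574/0.18)/0.69 = 1.16/0.69 = 1.681 d.

1.68 d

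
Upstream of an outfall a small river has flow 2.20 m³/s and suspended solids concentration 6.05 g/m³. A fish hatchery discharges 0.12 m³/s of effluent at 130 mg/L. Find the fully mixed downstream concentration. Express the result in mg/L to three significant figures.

12.5 mg/L

Flow-weighted mixing gives C = (0.12·130 + 2.2·6.05) / (0.12 + 2.2) = 28.91/2.32 = 12.46 mg/L.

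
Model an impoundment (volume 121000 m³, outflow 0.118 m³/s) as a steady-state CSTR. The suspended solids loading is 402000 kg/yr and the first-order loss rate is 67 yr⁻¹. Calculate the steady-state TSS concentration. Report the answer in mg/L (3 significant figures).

Outflow Q = 0.118 m³/s × 3.156e+07 s/yr = 3.724e+06 m³/yr.
Steady-state CSTR mass balance: W = Q·C + k·V·C, so C = W/(Q + kV).
Q + kV = 3.724e+06 + 67·121000 = 1.183e+07 m³/yr.
C = 402000/1.183e+07 = 0.03398 kg/m³ = 33.98 mg/L.

34.0 mg/L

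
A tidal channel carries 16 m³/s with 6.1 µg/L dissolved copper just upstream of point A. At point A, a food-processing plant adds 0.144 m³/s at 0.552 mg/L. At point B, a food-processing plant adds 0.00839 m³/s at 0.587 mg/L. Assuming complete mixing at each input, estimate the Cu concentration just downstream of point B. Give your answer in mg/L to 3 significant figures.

0.0113 mg/L

6.1 µg/L = 0.0061 mg/L.
After input A: C = (16·0.0061 + 0.144·0.552) / 16.14 = 0.01097 mg/L.
After input B: C = (16.14·0.01097 + 0.00839·0.587) / 16.15 = 0.01127 mg/L.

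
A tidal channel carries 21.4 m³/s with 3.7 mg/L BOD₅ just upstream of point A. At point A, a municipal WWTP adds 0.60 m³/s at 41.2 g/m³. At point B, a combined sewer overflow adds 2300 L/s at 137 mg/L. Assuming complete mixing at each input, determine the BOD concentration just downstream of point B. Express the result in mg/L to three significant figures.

After input A: C = (21.4·3.7 + 0.6·41.2) / 22 = 4.723 mg/L.
2300 L/s = 2.3 m³/s.
After input B: C = (22·4.723 + 2.3·137) / 24.3 = 17.24 mg/L.

17.2 mg/L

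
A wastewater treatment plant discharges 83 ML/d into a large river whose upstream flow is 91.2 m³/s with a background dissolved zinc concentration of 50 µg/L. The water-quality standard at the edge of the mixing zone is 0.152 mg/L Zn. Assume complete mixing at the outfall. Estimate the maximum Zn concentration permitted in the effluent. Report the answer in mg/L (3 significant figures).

9.84 mg/L

83 ML/d = 0.9606 m³/s.
50 µg/L = 0.05 mg/L.
Mass balance: 0.152·92.16 = 0.9606·Cₑ + 91.2·0.05.
Cₑ = (14.01 − 4.56) / 0.9606 = 9.835 mg/L.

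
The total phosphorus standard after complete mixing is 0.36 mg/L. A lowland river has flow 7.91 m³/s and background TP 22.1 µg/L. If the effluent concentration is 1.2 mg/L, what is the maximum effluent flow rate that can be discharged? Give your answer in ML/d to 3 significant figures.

22.1 µg/L = 0.0221 mg/L.
Mass balance at complete mixing: C_std·(Q_w + Q_r) = Q_w·C_e + Q_r·C_b.
Rearranging, Q_w = Q_r·(C_std − C_b)/(C_e − C_std) = 7.91·(0.36 − 0.0221) / (1.2 − 0.36) = 3.182 m³/s.
= 274.9 ML/d.

275 ML/d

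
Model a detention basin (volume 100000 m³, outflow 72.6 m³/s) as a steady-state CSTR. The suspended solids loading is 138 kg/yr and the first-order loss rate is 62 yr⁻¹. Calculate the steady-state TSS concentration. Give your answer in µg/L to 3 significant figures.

Outflow Q = 72.6 m³/s × 3.156e+07 s/yr = 2.291e+09 m³/yr.
Steady-state CSTR mass balance: W = Q·C + k·V·C, so C = W/(Q + kV).
Q + kV = 2.291e+09 + 62·100000 = 2.297e+09 m³/yr.
C = 138/2.297e+09 = 6.007e-08 kg/m³ = 6.007e-05 mg/L = 0.06007 µg/L.

0.0601 µg/L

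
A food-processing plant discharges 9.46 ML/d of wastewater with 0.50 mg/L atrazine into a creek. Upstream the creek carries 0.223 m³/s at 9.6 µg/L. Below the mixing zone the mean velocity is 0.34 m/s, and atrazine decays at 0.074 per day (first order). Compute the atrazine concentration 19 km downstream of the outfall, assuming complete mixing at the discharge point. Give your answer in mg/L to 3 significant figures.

9.46 ML/d = 0.1095 m³/s.
9.6 µg/L = 0.0096 mg/L.
After complete mixing, C₀ = (0.1095·0.5 + 0.223·0.0096) / 0.3325 = 0.1711 mg/L.
Travel time t = 1.9e+04 m / 0.34 m/s = 5.588e+04 s = 0.6468 d.
C = 0.1711·exp(−0.074·0.6468) = 0.1711·0.9533 = 0.1631 mg/L.

0.163 mg/L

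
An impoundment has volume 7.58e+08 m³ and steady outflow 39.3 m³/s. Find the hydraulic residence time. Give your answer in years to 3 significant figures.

0.611 yr

Q = 39.3 m³/s × 3.156e+07 s/yr = 1.24e+09 m³/yr.
Hydraulic residence time τ = V/Q = 7.58e+08/1.24e+09 = 0.6112 yr.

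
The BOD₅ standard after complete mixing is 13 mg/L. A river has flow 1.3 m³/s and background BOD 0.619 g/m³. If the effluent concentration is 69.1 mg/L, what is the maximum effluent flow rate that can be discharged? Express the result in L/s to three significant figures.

Mass balance at complete mixing: C_std·(Q_w + Q_r) = Q_w·C_e + Q_r·C_b.
Rearranging, Q_w = Q_r·(C_std − C_b)/(C_e − C_std) = 1.3·(13 − 0.619) / (69.1 − 13) = 0.2869 m³/s.
= 286.9 L/s.

287 L/s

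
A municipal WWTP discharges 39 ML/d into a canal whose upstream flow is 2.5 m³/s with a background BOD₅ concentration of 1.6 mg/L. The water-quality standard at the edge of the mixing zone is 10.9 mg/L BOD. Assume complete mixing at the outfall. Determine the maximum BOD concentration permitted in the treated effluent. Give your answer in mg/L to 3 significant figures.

39 ML/d = 0.4514 m³/s.
Mass balance: 10.9·2.951 = 0.4514·Cₑ + 2.5·1.6.
Cₑ = (32.17 − 4) / 0.4514 = 62.41 mg/L.

62.4 mg/L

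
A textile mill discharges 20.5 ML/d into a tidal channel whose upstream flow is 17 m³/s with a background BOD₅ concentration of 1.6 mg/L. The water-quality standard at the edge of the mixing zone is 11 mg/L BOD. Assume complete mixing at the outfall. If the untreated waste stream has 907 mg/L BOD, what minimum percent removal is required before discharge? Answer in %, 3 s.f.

20.5 ML/d = 0.2373 m³/s.
Mass balance: 11·17.24 = 0.2373·Cₑ + 17·1.6.
Cₑ = (189.6 − 27.2) / 0.2373 = 684.5 mg/L.
Required removal = 1 − 684.5/907 = 24.53 %.

24.5 %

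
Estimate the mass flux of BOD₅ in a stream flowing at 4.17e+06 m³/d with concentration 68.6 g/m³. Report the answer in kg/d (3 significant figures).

4.17e+06 m³/d = 48.26 m³/s.
Mass flux = Q·C = 48.26 m³/s × 68.6 g/m³ = 3311 g/s.
= 3311 g/s × 86.4 = 2.861e+05 kg/d.

286000 kg/d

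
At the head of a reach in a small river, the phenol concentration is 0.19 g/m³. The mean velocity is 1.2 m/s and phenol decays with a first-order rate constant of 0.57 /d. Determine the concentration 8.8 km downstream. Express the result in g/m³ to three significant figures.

Travel time t = 8.8 km / 1.2 m/s = 8800/1.2 = 7333 s = 0.08488 d.
First-order decay: C = 0.19·exp(−0.57·0.08488) = 0.19·0.9528 = 0.181 g/m³.

0.181 g/m³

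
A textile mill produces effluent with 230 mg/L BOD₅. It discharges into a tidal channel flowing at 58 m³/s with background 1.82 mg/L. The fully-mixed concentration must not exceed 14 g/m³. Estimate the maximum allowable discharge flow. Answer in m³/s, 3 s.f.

Mass balance at complete mixing: C_std·(Q_w + Q_r) = Q_w·C_e + Q_r·C_b.
Rearranging, Q_w = Q_r·(C_std − C_b)/(C_e − C_std) = 58·(14 − 1.82) / (230 − 14) = 3.271 m³/s.

3.27 m³/s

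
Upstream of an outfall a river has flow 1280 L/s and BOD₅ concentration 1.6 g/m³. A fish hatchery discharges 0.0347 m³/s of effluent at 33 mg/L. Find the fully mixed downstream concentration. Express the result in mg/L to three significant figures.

1280 L/s = 1.28 m³/s.
By mass balance at complete mixing, C = (0.0347·33 + 1.28·1.6) / (0.0347 + 1.28) = 3.193/1.315 = 2.429 mg/L.

2.43 mg/L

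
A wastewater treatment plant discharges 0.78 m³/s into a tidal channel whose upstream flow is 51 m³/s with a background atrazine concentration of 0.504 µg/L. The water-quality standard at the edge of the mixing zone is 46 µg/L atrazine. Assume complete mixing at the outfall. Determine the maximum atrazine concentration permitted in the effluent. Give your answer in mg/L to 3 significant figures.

0.504 µg/L = 0.000504 mg/L.
46 µg/L = 0.046 mg/L.
Mass balance: 0.046·51.78 = 0.78·Cₑ + 51·0.000504.
Cₑ = (2.382 − 0.0257) / 0.78 = 3.021 mg/L.

3.02 mg/L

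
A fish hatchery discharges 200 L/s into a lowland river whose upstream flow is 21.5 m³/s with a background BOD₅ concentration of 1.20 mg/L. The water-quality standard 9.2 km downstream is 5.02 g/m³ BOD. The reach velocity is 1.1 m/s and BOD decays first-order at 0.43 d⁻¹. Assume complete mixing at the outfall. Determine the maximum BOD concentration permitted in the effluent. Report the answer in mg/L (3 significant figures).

439 mg/L

200 L/s = 0.2 m³/s.
Travel time to the compliance point: t = 9200/1.1 = 8364 s = 0.0968 d; decay factor exp(−0.43·0.0968) = 0.9592.
So the concentration just after mixing may be at most 5.02/0.9592 = 5.233 mg/L.
Mass balance: 5.233·21.7 = 0.2·Cₑ + 21.5·1.2.
Cₑ = (113.6 − 25.8) / 0.2 = 438.8 mg/L.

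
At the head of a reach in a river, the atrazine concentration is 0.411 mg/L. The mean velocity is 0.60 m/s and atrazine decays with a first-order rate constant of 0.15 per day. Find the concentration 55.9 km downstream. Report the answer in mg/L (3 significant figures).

0.350 mg/L

Travel time t = 55.9 km / 0.60 m/s = 5.59e+04/0.60 = 9.317e+04 s = 1.078 d.
First-order decay: C = 0.411·exp(−0.15·1.078) = 0.411·0.8507 = 0.3496 mg/L.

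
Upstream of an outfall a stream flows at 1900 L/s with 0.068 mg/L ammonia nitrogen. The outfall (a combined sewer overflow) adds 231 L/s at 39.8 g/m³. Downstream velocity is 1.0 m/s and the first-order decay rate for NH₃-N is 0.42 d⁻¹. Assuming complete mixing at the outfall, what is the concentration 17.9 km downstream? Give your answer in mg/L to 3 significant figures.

4.01 mg/L

231 L/s = 0.231 m³/s.
1900 L/s = 1.9 m³/s.
After complete mixing, C₀ = (0.231·39.8 + 1.9·0.068) / 2.131 = 4.375 mg/L.
Travel time t = 1.79e+04 m / 1.0 m/s = 1.79e+04 s = 0.2072 d.
C = 4.375·exp(−0.42·0.2072) = 4.375·0.9167 = 4.01 mg/L.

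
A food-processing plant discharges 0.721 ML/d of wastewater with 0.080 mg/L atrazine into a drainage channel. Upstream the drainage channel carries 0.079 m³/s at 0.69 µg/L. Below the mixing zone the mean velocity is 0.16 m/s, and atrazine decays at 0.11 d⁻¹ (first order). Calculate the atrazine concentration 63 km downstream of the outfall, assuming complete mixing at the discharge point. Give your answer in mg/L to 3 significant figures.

0.00501 mg/L

0.721 ML/d = 0.008345 m³/s.
0.69 µg/L = 0.00069 mg/L.
After complete mixing, C₀ = (0.008345·0.08 + 0.079·0.00069) / 0.08734 = 0.008267 mg/L.
Travel time t = 6.3e+04 m / 0.16 m/s = 3.938e+05 s = 4.557 d.
C = 0.008267·exp(−0.11·4.557) = 0.008267·0.6057 = 0.005008 mg/L.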